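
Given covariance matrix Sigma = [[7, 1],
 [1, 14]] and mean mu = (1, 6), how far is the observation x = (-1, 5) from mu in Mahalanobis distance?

Step 1 — centre the observation: (x - mu) = (-2, -1).

Step 2 — invert Sigma. det(Sigma) = 7·14 - (1)² = 97.
  Sigma^{-1} = (1/det) · [[d, -b], [-b, a]] = [[0.1443, -0.0103],
 [-0.0103, 0.0722]].

Step 3 — form the quadratic (x - mu)^T · Sigma^{-1} · (x - mu):
  Sigma^{-1} · (x - mu) = (-0.2784, -0.0515).
  (x - mu)^T · [Sigma^{-1} · (x - mu)] = (-2)·(-0.2784) + (-1)·(-0.0515) = 0.6082.

Step 4 — take square root: d = √(0.6082) ≈ 0.7799.

d(x, mu) = √(0.6082) ≈ 0.7799


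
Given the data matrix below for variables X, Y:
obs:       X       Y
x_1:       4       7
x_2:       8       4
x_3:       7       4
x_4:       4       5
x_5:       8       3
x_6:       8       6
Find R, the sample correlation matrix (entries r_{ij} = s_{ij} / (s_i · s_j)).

Step 1 — column means:
  mean(X) = (4 + 8 + 7 + 4 + 8 + 8) / 6 = 39/6 = 6.5
  mean(Y) = (7 + 4 + 4 + 5 + 3 + 6) / 6 = 29/6 = 4.8333

Step 2 — sample variances and covariances s[i,j] = (1/(n-1)) · Σ_k (x_{k,i} - mean_i) · (x_{k,j} - mean_j), with n-1 = 5:
  s[X,X] = ((-2.5)·(-2.5) + (1.5)·(1.5) + (0.5)·(0.5) + (-2.5)·(-2.5) + (1.5)·(1.5) + (1.5)·(1.5)) / 5 = 19.5/5 = 3.9
  s[X,Y] = ((-2.5)·(2.1667) + (1.5)·(-0.8333) + (0.5)·(-0.8333) + (-2.5)·(0.1667) + (1.5)·(-1.8333) + (1.5)·(1.1667)) / 5 = -8.5/5 = -1.7
  s[Y,Y] = ((2.1667)·(2.1667) + (-0.8333)·(-0.8333) + (-0.8333)·(-0.8333) + (0.1667)·(0.1667) + (-1.8333)·(-1.8333) + (1.1667)·(1.1667)) / 5 = 10.8333/5 = 2.1667
  Sample standard deviations s_i = √(s[i,i]):
  s(X) = √(3.9) = 1.9748
  s(Y) = √(2.1667) = 1.472

Step 3 — r_{ij} = s_{ij} / (s_i · s_j):
  r[X,X] = 1 (diagonal).
  r[X,Y] = -1.7 / (1.9748 · 1.472) = -1.7 / 2.9069 = -0.5848
  r[Y,Y] = 1 (diagonal).

R is symmetric with unit diagonal. Assembling:

R = [[1, -0.5848],
 [-0.5848, 1]]


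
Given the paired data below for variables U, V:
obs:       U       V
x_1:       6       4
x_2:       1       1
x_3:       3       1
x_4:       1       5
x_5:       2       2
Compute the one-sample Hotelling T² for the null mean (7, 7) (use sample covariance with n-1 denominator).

Step 1 — sample mean vector:
  mean(U) = (6 + 1 + 3 + 1 + 2) / 5 = 13/5 = 2.6
  mean(V) = (4 + 1 + 1 + 5 + 2) / 5 = 13/5 = 2.6
  x̄ = (2.6, 2.6),  deviation x̄ - mu_0 = (2.6, 2.6) - (7, 7) = (-4.4, -4.4).

Step 2 — sample covariance matrix, S[i,j] = (1/(n-1)) · Σ_k (x_{k,i} - mean_i) · (x_{k,j} - mean_j), divisor n-1 = 4:
  S[U,U] = ((3.4)·(3.4) + (-1.6)·(-1.6) + (0.4)·(0.4) + (-1.6)·(-1.6) + (-0.6)·(-0.6)) / 4 = 17.2/4 = 4.3
  S[U,V] = ((3.4)·(1.4) + (-1.6)·(-1.6) + (0.4)·(-1.6) + (-1.6)·(2.4) + (-0.6)·(-0.6)) / 4 = 3.2/4 = 0.8
  S[V,V] = ((1.4)·(1.4) + (-1.6)·(-1.6) + (-1.6)·(-1.6) + (2.4)·(2.4) + (-0.6)·(-0.6)) / 4 = 13.2/4 = 3.3
  S = [[4.3, 0.8],
 [0.8, 3.3]].

Step 3 — invert S. det(S) = 4.3·3.3 - (0.8)² = 13.55.
  S^{-1} = (1/det) · [[d, -b], [-b, a]] = [[0.2435, -0.059],
 [-0.059, 0.3173]].

Step 4 — quadratic form (x̄ - mu_0)^T · S^{-1} · (x̄ - mu_0):
  S^{-1} · (x̄ - mu_0) = (-0.8118, -1.1365),
  (x̄ - mu_0)^T · [...] = (-4.4)·(-0.8118) + (-4.4)·(-1.1365) = 8.5727.

Step 5 — scale by n: T² = 5 · 8.5727 = 42.8635.

T² ≈ 42.8635


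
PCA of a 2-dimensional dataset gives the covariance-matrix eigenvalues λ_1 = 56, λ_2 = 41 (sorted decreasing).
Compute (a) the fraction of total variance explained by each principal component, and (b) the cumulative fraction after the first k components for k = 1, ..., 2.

Step 1 — total variance = trace(Sigma) = Σ λ_i = 56 + 41 = 97.

Step 2 — fraction explained by component i = λ_i / Σ λ:
  PC1: 56/97 = 0.5773
  PC2: 41/97 = 0.4227

Step 3 — cumulative fraction after k components = (λ_1 + ... + λ_k) / Σ λ:
  k = 1: 56/97 = 0.5773
  k = 2: (56 + 41)/97 = 97/97 = 1

Summary (fraction, with percent):

explained: PC1 0.5773 (57.73%), PC2 0.4227 (42.27%);  cumulative: 0.5773, 1


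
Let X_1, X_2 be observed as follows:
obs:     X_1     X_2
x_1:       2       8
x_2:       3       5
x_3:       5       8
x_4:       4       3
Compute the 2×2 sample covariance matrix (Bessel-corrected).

Step 1 — column means:
  mean(X_1) = (2 + 3 + 5 + 4) / 4 = 14/4 = 3.5
  mean(X_2) = (8 + 5 + 8 + 3) / 4 = 24/4 = 6

Step 2 — sample covariance S[i,j] = (1/(n-1)) · Σ_k (x_{k,i} - mean_i) · (x_{k,j} - mean_j), with n-1 = 3.
  S[X_1,X_1] = ((-1.5)·(-1.5) + (-0.5)·(-0.5) + (1.5)·(1.5) + (0.5)·(0.5)) / 3 = 5/3 = 1.6667
  S[X_1,X_2] = ((-1.5)·(2) + (-0.5)·(-1) + (1.5)·(2) + (0.5)·(-3)) / 3 = -1/3 = -0.3333
  S[X_2,X_2] = ((2)·(2) + (-1)·(-1) + (2)·(2) + (-3)·(-3)) / 3 = 18/3 = 6

S is symmetric (S[j,i] = S[i,j]). Assembling:

S = [[1.6667, -0.3333],
 [-0.3333, 6]]


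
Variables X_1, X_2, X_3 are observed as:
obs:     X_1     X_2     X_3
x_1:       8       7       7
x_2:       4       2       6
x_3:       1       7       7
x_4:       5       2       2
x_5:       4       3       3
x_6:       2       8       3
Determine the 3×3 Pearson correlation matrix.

Step 1 — column means:
  mean(X_1) = (8 + 4 + 1 + 5 + 4 + 2) / 6 = 24/6 = 4
  mean(X_2) = (7 + 2 + 7 + 2 + 3 + 8) / 6 = 29/6 = 4.8333
  mean(X_3) = (7 + 6 + 7 + 2 + 3 + 3) / 6 = 28/6 = 4.6667

Step 2 — sample variances and covariances s[i,j] = (1/(n-1)) · Σ_k (x_{k,i} - mean_i) · (x_{k,j} - mean_j), with n-1 = 5:
  s[X_1,X_1] = ((4)·(4) + (0)·(0) + (-3)·(-3) + (1)·(1) + (0)·(0) + (-2)·(-2)) / 5 = 30/5 = 6
  s[X_1,X_2] = ((4)·(2.1667) + (0)·(-2.8333) + (-3)·(2.1667) + (1)·(-2.8333) + (0)·(-1.8333) + (-2)·(3.1667)) / 5 = -7/5 = -1.4
  s[X_1,X_3] = ((4)·(2.3333) + (0)·(1.3333) + (-3)·(2.3333) + (1)·(-2.6667) + (0)·(-1.6667) + (-2)·(-1.6667)) / 5 = 3/5 = 0.6
  s[X_2,X_2] = ((2.1667)·(2.1667) + (-2.8333)·(-2.8333) + (2.1667)·(2.1667) + (-2.8333)·(-2.8333) + (-1.8333)·(-1.8333) + (3.1667)·(3.1667)) / 5 = 38.8333/5 = 7.7667
  s[X_2,X_3] = ((2.1667)·(2.3333) + (-2.8333)·(1.3333) + (2.1667)·(2.3333) + (-2.8333)·(-2.6667) + (-1.8333)·(-1.6667) + (3.1667)·(-1.6667)) / 5 = 11.6667/5 = 2.3333
  s[X_3,X_3] = ((2.3333)·(2.3333) + (1.3333)·(1.3333) + (2.3333)·(2.3333) + (-2.6667)·(-2.6667) + (-1.6667)·(-1.6667) + (-1.6667)·(-1.6667)) / 5 = 25.3333/5 = 5.0667
  Sample standard deviations s_i = √(s[i,i]):
  s(X_1) = √(6) = 2.4495
  s(X_2) = √(7.7667) = 2.7869
  s(X_3) = √(5.0667) = 2.2509

Step 3 — r_{ij} = s_{ij} / (s_i · s_j):
  r[X_1,X_1] = 1 (diagonal).
  r[X_1,X_2] = -1.4 / (2.4495 · 2.7869) = -1.4 / 6.8264 = -0.2051
  r[X_1,X_3] = 0.6 / (2.4495 · 2.2509) = 0.6 / 5.5136 = 0.1088
  r[X_2,X_2] = 1 (diagonal).
  r[X_2,X_3] = 2.3333 / (2.7869 · 2.2509) = 2.3333 / 6.273 = 0.372
  r[X_3,X_3] = 1 (diagonal).

R is symmetric with unit diagonal. Assembling:

R = [[1, -0.2051, 0.1088],
 [-0.2051, 1, 0.372],
 [0.1088, 0.372, 1]]


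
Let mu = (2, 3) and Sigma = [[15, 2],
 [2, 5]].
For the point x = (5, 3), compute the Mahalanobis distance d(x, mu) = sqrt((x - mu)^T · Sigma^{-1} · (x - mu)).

Step 1 — centre the observation: (x - mu) = (3, 0).

Step 2 — invert Sigma. det(Sigma) = 15·5 - (2)² = 71.
  Sigma^{-1} = (1/det) · [[d, -b], [-b, a]] = [[0.0704, -0.0282],
 [-0.0282, 0.2113]].

Step 3 — form the quadratic (x - mu)^T · Sigma^{-1} · (x - mu):
  Sigma^{-1} · (x - mu) = (0.2113, -0.0845).
  (x - mu)^T · [Sigma^{-1} · (x - mu)] = (3)·(0.2113) + (0)·(-0.0845) = 0.6338.

Step 4 — take square root: d = √(0.6338) ≈ 0.7961.

d(x, mu) = √(0.6338) ≈ 0.7961


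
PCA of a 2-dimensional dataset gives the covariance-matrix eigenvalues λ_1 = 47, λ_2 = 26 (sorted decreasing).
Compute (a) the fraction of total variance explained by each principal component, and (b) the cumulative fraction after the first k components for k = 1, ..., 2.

Step 1 — total variance = trace(Sigma) = Σ λ_i = 47 + 26 = 73.

Step 2 — fraction explained by component i = λ_i / Σ λ:
  PC1: 47/73 = 0.6438
  PC2: 26/73 = 0.3562

Step 3 — cumulative fraction after k components = (λ_1 + ... + λ_k) / Σ λ:
  k = 1: 47/73 = 0.6438
  k = 2: (47 + 26)/73 = 73/73 = 1

Summary (fraction, with percent):

explained: PC1 0.6438 (64.38%), PC2 0.3562 (35.62%);  cumulative: 0.6438, 1


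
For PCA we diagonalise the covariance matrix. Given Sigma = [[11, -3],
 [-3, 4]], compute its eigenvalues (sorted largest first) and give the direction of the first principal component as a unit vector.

Step 1 — characteristic polynomial of 2×2 Sigma:
  det(Sigma - λI) = λ² - trace · λ + det = 0.
  trace = 11 + 4 = 15, det = 11·4 - (-3)² = 35.
Step 2 — discriminant:
  Δ = trace² - 4·det = 225 - 140 = 85.
Step 3 — eigenvalues:
  λ = (trace ± √Δ)/2 = (15 ± 9.2195)/2,
  λ_1 = 12.1098,  λ_2 = 2.8902.

Step 4 — unit eigenvector for λ_1: solve (Sigma - λ_1 I)v = 0. First row:
  (11 - 12.1098)·v_x + (-3)·v_y = 0, i.e. (-1.1098)·v_x + (-3)·v_y = 0,
  so v ∝ (b, λ_1 - a) = (-3, 1.1098); multiply by -1 so the first entry is positive: u = (3, -1.1098).
  ||u|| = √((3)² + (-1.1098)²) = √(10.2316) ≈ 3.1987,
  v_1 = u/||u|| ≈ (0.9379, -0.3469) (||v_1|| = 1).

λ_1 = 12.1098,  λ_2 = 2.8902;  v_1 ≈ (0.9379, -0.3469)


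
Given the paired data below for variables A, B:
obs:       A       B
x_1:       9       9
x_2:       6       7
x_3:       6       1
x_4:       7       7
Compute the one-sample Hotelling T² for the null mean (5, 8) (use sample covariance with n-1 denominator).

Step 1 — sample mean vector:
  mean(A) = (9 + 6 + 6 + 7) / 4 = 28/4 = 7
  mean(B) = (9 + 7 + 1 + 7) / 4 = 24/4 = 6
  x̄ = (7, 6),  deviation x̄ - mu_0 = (7, 6) - (5, 8) = (2, -2).

Step 2 — sample covariance matrix, S[i,j] = (1/(n-1)) · Σ_k (x_{k,i} - mean_i) · (x_{k,j} - mean_j), divisor n-1 = 3:
  S[A,A] = ((2)·(2) + (-1)·(-1) + (-1)·(-1) + (0)·(0)) / 3 = 6/3 = 2
  S[A,B] = ((2)·(3) + (-1)·(1) + (-1)·(-5) + (0)·(1)) / 3 = 10/3 = 3.3333
  S[B,B] = ((3)·(3) + (1)·(1) + (-5)·(-5) + (1)·(1)) / 3 = 36/3 = 12
  S = [[2, 3.3333],
 [3.3333, 12]].

Step 3 — invert S. det(S) = 2·12 - (3.3333)² = 12.8889.
  S^{-1} = (1/det) · [[d, -b], [-b, a]] = [[0.931, -0.2586],
 [-0.2586, 0.1552]].

Step 4 — quadratic form (x̄ - mu_0)^T · S^{-1} · (x̄ - mu_0):
  S^{-1} · (x̄ - mu_0) = (2.3793, -0.8276),
  (x̄ - mu_0)^T · [...] = (2)·(2.3793) + (-2)·(-0.8276) = 6.4138.

Step 5 — scale by n: T² = 4 · 6.4138 = 25.6552.

T² ≈ 25.6552


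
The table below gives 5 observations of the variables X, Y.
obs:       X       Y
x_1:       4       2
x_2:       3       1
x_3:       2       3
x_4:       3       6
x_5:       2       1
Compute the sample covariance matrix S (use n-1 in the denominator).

Step 1 — column means:
  mean(X) = (4 + 3 + 2 + 3 + 2) / 5 = 14/5 = 2.8
  mean(Y) = (2 + 1 + 3 + 6 + 1) / 5 = 13/5 = 2.6

Step 2 — sample covariance S[i,j] = (1/(n-1)) · Σ_k (x_{k,i} - mean_i) · (x_{k,j} - mean_j), with n-1 = 4.
  S[X,X] = ((1.2)·(1.2) + (0.2)·(0.2) + (-0.8)·(-0.8) + (0.2)·(0.2) + (-0.8)·(-0.8)) / 4 = 2.8/4 = 0.7
  S[X,Y] = ((1.2)·(-0.6) + (0.2)·(-1.6) + (-0.8)·(0.4) + (0.2)·(3.4) + (-0.8)·(-1.6)) / 4 = 0.6/4 = 0.15
  S[Y,Y] = ((-0.6)·(-0.6) + (-1.6)·(-1.6) + (0.4)·(0.4) + (3.4)·(3.4) + (-1.6)·(-1.6)) / 4 = 17.2/4 = 4.3

S is symmetric (S[j,i] = S[i,j]). Assembling:

S = [[0.7, 0.15],
 [0.15, 4.3]]


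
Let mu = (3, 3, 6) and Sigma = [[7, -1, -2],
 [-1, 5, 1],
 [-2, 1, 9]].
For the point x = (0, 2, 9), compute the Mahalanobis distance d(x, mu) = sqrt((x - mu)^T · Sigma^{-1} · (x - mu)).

Step 1 — centre the observation: (x - mu) = (-3, -1, 3).

Step 2 — invert Sigma (cofactor / det for 3×3, or solve directly):
  Sigma^{-1} = [[0.1555, 0.0247, 0.0318],
 [0.0247, 0.2085, -0.0177],
 [0.0318, -0.0177, 0.1201]].

Step 3 — form the quadratic (x - mu)^T · Sigma^{-1} · (x - mu):
  Sigma^{-1} · (x - mu) = (-0.3958, -0.3357, 0.2827).
  (x - mu)^T · [Sigma^{-1} · (x - mu)] = (-3)·(-0.3958) + (-1)·(-0.3357) + (3)·(0.2827) = 2.371.

Step 4 — take square root: d = √(2.371) ≈ 1.5398.

d(x, mu) = √(2.371) ≈ 1.5398


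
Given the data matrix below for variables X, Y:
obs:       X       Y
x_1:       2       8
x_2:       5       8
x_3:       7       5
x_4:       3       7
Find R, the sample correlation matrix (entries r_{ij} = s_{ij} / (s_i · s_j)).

Step 1 — column means:
  mean(X) = (2 + 5 + 7 + 3) / 4 = 17/4 = 4.25
  mean(Y) = (8 + 8 + 5 + 7) / 4 = 28/4 = 7

Step 2 — sample variances and covariances s[i,j] = (1/(n-1)) · Σ_k (x_{k,i} - mean_i) · (x_{k,j} - mean_j), with n-1 = 3:
  s[X,X] = ((-2.25)·(-2.25) + (0.75)·(0.75) + (2.75)·(2.75) + (-1.25)·(-1.25)) / 3 = 14.75/3 = 4.9167
  s[X,Y] = ((-2.25)·(1) + (0.75)·(1) + (2.75)·(-2) + (-1.25)·(0)) / 3 = -7/3 = -2.3333
  s[Y,Y] = ((1)·(1) + (1)·(1) + (-2)·(-2) + (0)·(0)) / 3 = 6/3 = 2
  Sample standard deviations s_i = √(s[i,i]):
  s(X) = √(4.9167) = 2.2174
  s(Y) = √(2) = 1.4142

Step 3 — r_{ij} = s_{ij} / (s_i · s_j):
  r[X,X] = 1 (diagonal).
  r[X,Y] = -2.3333 / (2.2174 · 1.4142) = -2.3333 / 3.1358 = -0.7441
  r[Y,Y] = 1 (diagonal).

R is symmetric with unit diagonal. Assembling:

R = [[1, -0.7441],
 [-0.7441, 1]]


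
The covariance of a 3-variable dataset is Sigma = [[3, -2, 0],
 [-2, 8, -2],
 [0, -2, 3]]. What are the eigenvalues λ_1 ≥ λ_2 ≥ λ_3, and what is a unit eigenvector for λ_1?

Step 1 — characteristic polynomial p(λ) = det(λI - Sigma) = λ³ - tr·λ² + c_1·λ - det, where tr = trace, c_1 = sum of the principal 2×2 minors, det = det(Sigma):
  tr = 3 + 8 + 3 = 14,
  c_1 = (3·8 - (-2)²) + (3·3 - (0)²) + (8·3 - (-2)²) = 20 + 9 + 20 = 49,
  det = 3·(8·3 - (-2)²) - (-2)·((-2)·3 - (-2)·(0)) + (0)·((-2)·(-2) - 8·(0)) = 3·(20) - (-2)·(-6) + (0)·(4) = 48.
  So p(λ) = λ³ - 14λ² + 49λ - 48.
Step 2 — look for an integer root (rational root theorem: any rational root is an integer divisor of 48). Testing λ = 3:
  p(3) = 27 - 126 + 147 - 48 = 0  ✓
  Dividing out (λ - 3): p(λ) = (λ - 3)(λ² - 11λ + 16).
Step 3 — remaining eigenvalues from the quadratic λ² - 11λ + 16 = 0:
  Δ = 11² - 4·16 = 121 - 64 = 57,  λ = (11 ± √57)/2 = (11 ± 7.5498)/2 ≈ 9.2749 or 1.7251.
  Sorted: λ_1 = 9.2749,  λ_2 = 3,  λ_3 = 1.7251  (check: sum = 14 = tr ✓).

Step 4 — unit eigenvector for λ_1 ≈ 9.2749: v spans the null space of (Sigma - λ_1 I), whose rows are
  r_1 = (-6.2749, -2, 0),  r_2 = (-2, -1.2749, -2),  r_3 = (0, -2, -6.2749).
  v is orthogonal to every row, so take v ∝ r_1 × r_2 = ((-2)·(-2) - (0)·(-1.2749), (0)·(-2) - (-6.2749)·(-2), (-6.2749)·(-1.2749) - (-2)·(-2)) ≈ (4, -12.5498, 4).
  Let u = (4, -12.5498, 4).
  ||u|| = √((4)² + (-12.5498)² + (4)²) = √(189.4983) ≈ 13.7658,  v_1 = u/||u|| ≈ (0.2906, -0.9117, 0.2906) (||v_1|| = 1).

λ_1 = 9.2749,  λ_2 = 3,  λ_3 = 1.7251;  v_1 ≈ (0.2906, -0.9117, 0.2906)


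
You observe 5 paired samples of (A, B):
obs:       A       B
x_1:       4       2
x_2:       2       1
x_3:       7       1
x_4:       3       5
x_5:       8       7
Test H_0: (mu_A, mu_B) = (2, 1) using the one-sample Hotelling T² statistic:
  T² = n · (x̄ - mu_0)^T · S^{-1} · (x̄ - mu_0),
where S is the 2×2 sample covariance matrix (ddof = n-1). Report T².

Step 1 — sample mean vector:
  mean(A) = (4 + 2 + 7 + 3 + 8) / 5 = 24/5 = 4.8
  mean(B) = (2 + 1 + 1 + 5 + 7) / 5 = 16/5 = 3.2
  x̄ = (4.8, 3.2),  deviation x̄ - mu_0 = (4.8, 3.2) - (2, 1) = (2.8, 2.2).

Step 2 — sample covariance matrix, S[i,j] = (1/(n-1)) · Σ_k (x_{k,i} - mean_i) · (x_{k,j} - mean_j), divisor n-1 = 4:
  S[A,A] = ((-0.8)·(-0.8) + (-2.8)·(-2.8) + (2.2)·(2.2) + (-1.8)·(-1.8) + (3.2)·(3.2)) / 4 = 26.8/4 = 6.7
  S[A,B] = ((-0.8)·(-1.2) + (-2.8)·(-2.2) + (2.2)·(-2.2) + (-1.8)·(1.8) + (3.2)·(3.8)) / 4 = 11.2/4 = 2.8
  S[B,B] = ((-1.2)·(-1.2) + (-2.2)·(-2.2) + (-2.2)·(-2.2) + (1.8)·(1.8) + (3.8)·(3.8)) / 4 = 28.8/4 = 7.2
  S = [[6.7, 2.8],
 [2.8, 7.2]].

Step 3 — invert S. det(S) = 6.7·7.2 - (2.8)² = 40.4.
  S^{-1} = (1/det) · [[d, -b], [-b, a]] = [[0.1782, -0.0693],
 [-0.0693, 0.1658]].

Step 4 — quadratic form (x̄ - mu_0)^T · S^{-1} · (x̄ - mu_0):
  S^{-1} · (x̄ - mu_0) = (0.3465, 0.1708),
  (x̄ - mu_0)^T · [...] = (2.8)·(0.3465) + (2.2)·(0.1708) = 1.346.

Step 5 — scale by n: T² = 5 · 1.346 = 6.7302.

T² ≈ 6.7302


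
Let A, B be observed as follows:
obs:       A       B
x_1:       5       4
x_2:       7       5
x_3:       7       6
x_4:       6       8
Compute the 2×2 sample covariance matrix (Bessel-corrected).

Step 1 — column means:
  mean(A) = (5 + 7 + 7 + 6) / 4 = 25/4 = 6.25
  mean(B) = (4 + 5 + 6 + 8) / 4 = 23/4 = 5.75

Step 2 — sample covariance S[i,j] = (1/(n-1)) · Σ_k (x_{k,i} - mean_i) · (x_{k,j} - mean_j), with n-1 = 3.
  S[A,A] = ((-1.25)·(-1.25) + (0.75)·(0.75) + (0.75)·(0.75) + (-0.25)·(-0.25)) / 3 = 2.75/3 = 0.9167
  S[A,B] = ((-1.25)·(-1.75) + (0.75)·(-0.75) + (0.75)·(0.25) + (-0.25)·(2.25)) / 3 = 1.25/3 = 0.4167
  S[B,B] = ((-1.75)·(-1.75) + (-0.75)·(-0.75) + (0.25)·(0.25) + (2.25)·(2.25)) / 3 = 8.75/3 = 2.9167

S is symmetric (S[j,i] = S[i,j]). Assembling:

S = [[0.9167, 0.4167],
 [0.4167, 2.9167]]


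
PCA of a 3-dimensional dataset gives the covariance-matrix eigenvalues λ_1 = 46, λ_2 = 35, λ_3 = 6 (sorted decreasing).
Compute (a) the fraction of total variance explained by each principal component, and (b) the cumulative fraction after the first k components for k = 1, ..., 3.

Step 1 — total variance = trace(Sigma) = Σ λ_i = 46 + 35 + 6 = 87.

Step 2 — fraction explained by component i = λ_i / Σ λ:
  PC1: 46/87 = 0.5287
  PC2: 35/87 = 0.4023
  PC3: 6/87 = 0.069

Step 3 — cumulative fraction after k components = (λ_1 + ... + λ_k) / Σ λ:
  k = 1: 46/87 = 0.5287
  k = 2: (46 + 35)/87 = 81/87 = 0.931
  k = 3: (46 + 35 + 6)/87 = 87/87 = 1

Summary (fraction, with percent):

explained: PC1 0.5287 (52.87%), PC2 0.4023 (40.23%), PC3 0.069 (6.9%);  cumulative: 0.5287, 0.931, 1


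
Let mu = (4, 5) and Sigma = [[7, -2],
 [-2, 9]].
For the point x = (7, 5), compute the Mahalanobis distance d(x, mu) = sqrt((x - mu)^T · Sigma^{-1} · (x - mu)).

Step 1 — centre the observation: (x - mu) = (3, 0).

Step 2 — invert Sigma. det(Sigma) = 7·9 - (-2)² = 59.
  Sigma^{-1} = (1/det) · [[d, -b], [-b, a]] = [[0.1525, 0.0339],
 [0.0339, 0.1186]].

Step 3 — form the quadratic (x - mu)^T · Sigma^{-1} · (x - mu):
  Sigma^{-1} · (x - mu) = (0.4576, 0.1017).
  (x - mu)^T · [Sigma^{-1} · (x - mu)] = (3)·(0.4576) + (0)·(0.1017) = 1.3729.

Step 4 — take square root: d = √(1.3729) ≈ 1.1717.

d(x, mu) = √(1.3729) ≈ 1.1717


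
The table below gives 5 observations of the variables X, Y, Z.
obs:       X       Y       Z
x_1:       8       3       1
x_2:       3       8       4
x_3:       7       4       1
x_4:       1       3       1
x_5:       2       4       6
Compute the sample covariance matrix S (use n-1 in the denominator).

Step 1 — column means:
  mean(X) = (8 + 3 + 7 + 1 + 2) / 5 = 21/5 = 4.2
  mean(Y) = (3 + 8 + 4 + 3 + 4) / 5 = 22/5 = 4.4
  mean(Z) = (1 + 4 + 1 + 1 + 6) / 5 = 13/5 = 2.6

Step 2 — sample covariance S[i,j] = (1/(n-1)) · Σ_k (x_{k,i} - mean_i) · (x_{k,j} - mean_j), with n-1 = 4.
  S[X,X] = ((3.8)·(3.8) + (-1.2)·(-1.2) + (2.8)·(2.8) + (-3.2)·(-3.2) + (-2.2)·(-2.2)) / 4 = 38.8/4 = 9.7
  S[X,Y] = ((3.8)·(-1.4) + (-1.2)·(3.6) + (2.8)·(-0.4) + (-3.2)·(-1.4) + (-2.2)·(-0.4)) / 4 = -5.4/4 = -1.35
  S[X,Z] = ((3.8)·(-1.6) + (-1.2)·(1.4) + (2.8)·(-1.6) + (-3.2)·(-1.6) + (-2.2)·(3.4)) / 4 = -14.6/4 = -3.65
  S[Y,Y] = ((-1.4)·(-1.4) + (3.6)·(3.6) + (-0.4)·(-0.4) + (-1.4)·(-1.4) + (-0.4)·(-0.4)) / 4 = 17.2/4 = 4.3
  S[Y,Z] = ((-1.4)·(-1.6) + (3.6)·(1.4) + (-0.4)·(-1.6) + (-1.4)·(-1.6) + (-0.4)·(3.4)) / 4 = 8.8/4 = 2.2
  S[Z,Z] = ((-1.6)·(-1.6) + (1.4)·(1.4) + (-1.6)·(-1.6) + (-1.6)·(-1.6) + (3.4)·(3.4)) / 4 = 21.2/4 = 5.3

S is symmetric (S[j,i] = S[i,j]). Assembling:

S = [[9.7, -1.35, -3.65],
 [-1.35, 4.3, 2.2],
 [-3.65, 2.2, 5.3]]


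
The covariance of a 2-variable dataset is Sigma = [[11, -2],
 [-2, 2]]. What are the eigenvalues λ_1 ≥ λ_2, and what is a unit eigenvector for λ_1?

Step 1 — characteristic polynomial of 2×2 Sigma:
  det(Sigma - λI) = λ² - trace · λ + det = 0.
  trace = 11 + 2 = 13, det = 11·2 - (-2)² = 18.
Step 2 — discriminant:
  Δ = trace² - 4·det = 169 - 72 = 97.
Step 3 — eigenvalues:
  λ = (trace ± √Δ)/2 = (13 ± 9.8489)/2,
  λ_1 = 11.4244,  λ_2 = 1.5756.

Step 4 — unit eigenvector for λ_1: solve (Sigma - λ_1 I)v = 0. First row:
  (11 - 11.4244)·v_x + (-2)·v_y = 0, i.e. (-0.4244)·v_x + (-2)·v_y = 0,
  so v ∝ (b, λ_1 - a) = (-2, 0.4244); multiply by -1 so the first entry is positive: u = (2, -0.4244).
  ||u|| = √((2)² + (-0.4244)²) = √(4.1801) ≈ 2.0445,
  v_1 = u/||u|| ≈ (0.9782, -0.2076) (||v_1|| = 1).

λ_1 = 11.4244,  λ_2 = 1.5756;  v_1 ≈ (0.9782, -0.2076)


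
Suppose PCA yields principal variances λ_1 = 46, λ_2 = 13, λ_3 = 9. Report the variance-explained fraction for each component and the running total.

Step 1 — total variance = trace(Sigma) = Σ λ_i = 46 + 13 + 9 = 68.

Step 2 — fraction explained by component i = λ_i / Σ λ:
  PC1: 46/68 = 0.6765
  PC2: 13/68 = 0.1912
  PC3: 9/68 = 0.1324

Step 3 — cumulative fraction after k components = (λ_1 + ... + λ_k) / Σ λ:
  k = 1: 46/68 = 0.6765
  k = 2: (46 + 13)/68 = 59/68 = 0.8676
  k = 3: (46 + 13 + 9)/68 = 68/68 = 1

Summary (fraction, with percent):

explained: PC1 0.6765 (67.65%), PC2 0.1912 (19.12%), PC3 0.1324 (13.24%);  cumulative: 0.6765, 0.8676, 1


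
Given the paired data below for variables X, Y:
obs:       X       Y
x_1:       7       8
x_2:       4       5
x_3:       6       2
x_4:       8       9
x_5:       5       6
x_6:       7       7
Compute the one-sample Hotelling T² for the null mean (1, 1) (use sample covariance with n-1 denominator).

Step 1 — sample mean vector:
  mean(X) = (7 + 4 + 6 + 8 + 5 + 7) / 6 = 37/6 = 6.1667
  mean(Y) = (8 + 5 + 2 + 9 + 6 + 7) / 6 = 37/6 = 6.1667
  x̄ = (6.1667, 6.1667),  deviation x̄ - mu_0 = (6.1667, 6.1667) - (1, 1) = (5.1667, 5.1667).

Step 2 — sample covariance matrix, S[i,j] = (1/(n-1)) · Σ_k (x_{k,i} - mean_i) · (x_{k,j} - mean_j), divisor n-1 = 5:
  S[X,X] = ((0.8333)·(0.8333) + (-2.1667)·(-2.1667) + (-0.1667)·(-0.1667) + (1.8333)·(1.8333) + (-1.1667)·(-1.1667) + (0.8333)·(0.8333)) / 5 = 10.8333/5 = 2.1667
  S[X,Y] = ((0.8333)·(1.8333) + (-2.1667)·(-1.1667) + (-0.1667)·(-4.1667) + (1.8333)·(2.8333) + (-1.1667)·(-0.1667) + (0.8333)·(0.8333)) / 5 = 10.8333/5 = 2.1667
  S[Y,Y] = ((1.8333)·(1.8333) + (-1.1667)·(-1.1667) + (-4.1667)·(-4.1667) + (2.8333)·(2.8333) + (-0.1667)·(-0.1667) + (0.8333)·(0.8333)) / 5 = 30.8333/5 = 6.1667
  S = [[2.1667, 2.1667],
 [2.1667, 6.1667]].

Step 3 — invert S. det(S) = 2.1667·6.1667 - (2.1667)² = 8.6667.
  S^{-1} = (1/det) · [[d, -b], [-b, a]] = [[0.7115, -0.25],
 [-0.25, 0.25]].

Step 4 — quadratic form (x̄ - mu_0)^T · S^{-1} · (x̄ - mu_0):
  S^{-1} · (x̄ - mu_0) = (2.3846, 0),
  (x̄ - mu_0)^T · [...] = (5.1667)·(2.3846) + (5.1667)·(0) = 12.3205.

Step 5 — scale by n: T² = 6 · 12.3205 = 73.9231.

T² ≈ 73.9231


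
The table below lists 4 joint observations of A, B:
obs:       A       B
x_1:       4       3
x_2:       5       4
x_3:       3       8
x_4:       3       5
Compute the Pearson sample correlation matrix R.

Step 1 — column means:
  mean(A) = (4 + 5 + 3 + 3) / 4 = 15/4 = 3.75
  mean(B) = (3 + 4 + 8 + 5) / 4 = 20/4 = 5

Step 2 — sample variances and covariances s[i,j] = (1/(n-1)) · Σ_k (x_{k,i} - mean_i) · (x_{k,j} - mean_j), with n-1 = 3:
  s[A,A] = ((0.25)·(0.25) + (1.25)·(1.25) + (-0.75)·(-0.75) + (-0.75)·(-0.75)) / 3 = 2.75/3 = 0.9167
  s[A,B] = ((0.25)·(-2) + (1.25)·(-1) + (-0.75)·(3) + (-0.75)·(0)) / 3 = -4/3 = -1.3333
  s[B,B] = ((-2)·(-2) + (-1)·(-1) + (3)·(3) + (0)·(0)) / 3 = 14/3 = 4.6667
  Sample standard deviations s_i = √(s[i,i]):
  s(A) = √(0.9167) = 0.9574
  s(B) = √(4.6667) = 2.1602

Step 3 — r_{ij} = s_{ij} / (s_i · s_j):
  r[A,A] = 1 (diagonal).
  r[A,B] = -1.3333 / (0.9574 · 2.1602) = -1.3333 / 2.0683 = -0.6447
  r[B,B] = 1 (diagonal).

R is symmetric with unit diagonal. Assembling:

R = [[1, -0.6447],
 [-0.6447, 1]]


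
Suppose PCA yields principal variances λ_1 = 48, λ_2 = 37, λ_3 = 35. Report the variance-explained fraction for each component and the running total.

Step 1 — total variance = trace(Sigma) = Σ λ_i = 48 + 37 + 35 = 120.

Step 2 — fraction explained by component i = λ_i / Σ λ:
  PC1: 48/120 = 0.4
  PC2: 37/120 = 0.3083
  PC3: 35/120 = 0.2917

Step 3 — cumulative fraction after k components = (λ_1 + ... + λ_k) / Σ λ:
  k = 1: 48/120 = 0.4
  k = 2: (48 + 37)/120 = 85/120 = 0.7083
  k = 3: (48 + 37 + 35)/120 = 120/120 = 1

Summary (fraction, with percent):

explained: PC1 0.4 (40%), PC2 0.3083 (30.83%), PC3 0.2917 (29.17%);  cumulative: 0.4, 0.7083, 1


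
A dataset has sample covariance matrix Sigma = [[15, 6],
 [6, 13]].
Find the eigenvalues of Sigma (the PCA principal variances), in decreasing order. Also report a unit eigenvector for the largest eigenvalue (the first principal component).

Step 1 — characteristic polynomial of 2×2 Sigma:
  det(Sigma - λI) = λ² - trace · λ + det = 0.
  trace = 15 + 13 = 28, det = 15·13 - (6)² = 159.
Step 2 — discriminant:
  Δ = trace² - 4·det = 784 - 636 = 148.
Step 3 — eigenvalues:
  λ = (trace ± √Δ)/2 = (28 ± 12.1655)/2,
  λ_1 = 20.0828,  λ_2 = 7.9172.

Step 4 — unit eigenvector for λ_1: solve (Sigma - λ_1 I)v = 0. First row:
  (15 - 20.0828)·v_x + (6)·v_y = 0, i.e. (-5.0828)·v_x + (6)·v_y = 0,
  so v ∝ (b, λ_1 - a) = (6, 5.0828) = u.
  ||u|| = √((6)² + (5.0828)²) = √(61.8345) ≈ 7.8635,
  v_1 = u/||u|| ≈ (0.763, 0.6464) (||v_1|| = 1).

λ_1 = 20.0828,  λ_2 = 7.9172;  v_1 ≈ (0.763, 0.6464)


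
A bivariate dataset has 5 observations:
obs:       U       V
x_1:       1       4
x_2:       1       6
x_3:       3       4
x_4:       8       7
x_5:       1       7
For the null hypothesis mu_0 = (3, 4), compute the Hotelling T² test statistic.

Step 1 — sample mean vector:
  mean(U) = (1 + 1 + 3 + 8 + 1) / 5 = 14/5 = 2.8
  mean(V) = (4 + 6 + 4 + 7 + 7) / 5 = 28/5 = 5.6
  x̄ = (2.8, 5.6),  deviation x̄ - mu_0 = (2.8, 5.6) - (3, 4) = (-0.2, 1.6).

Step 2 — sample covariance matrix, S[i,j] = (1/(n-1)) · Σ_k (x_{k,i} - mean_i) · (x_{k,j} - mean_j), divisor n-1 = 4:
  S[U,U] = ((-1.8)·(-1.8) + (-1.8)·(-1.8) + (0.2)·(0.2) + (5.2)·(5.2) + (-1.8)·(-1.8)) / 4 = 36.8/4 = 9.2
  S[U,V] = ((-1.8)·(-1.6) + (-1.8)·(0.4) + (0.2)·(-1.6) + (5.2)·(1.4) + (-1.8)·(1.4)) / 4 = 6.6/4 = 1.65
  S[V,V] = ((-1.6)·(-1.6) + (0.4)·(0.4) + (-1.6)·(-1.6) + (1.4)·(1.4) + (1.4)·(1.4)) / 4 = 9.2/4 = 2.3
  S = [[9.2, 1.65],
 [1.65, 2.3]].

Step 3 — invert S. det(S) = 9.2·2.3 - (1.65)² = 18.4375.
  S^{-1} = (1/det) · [[d, -b], [-b, a]] = [[0.1247, -0.0895],
 [-0.0895, 0.499]].

Step 4 — quadratic form (x̄ - mu_0)^T · S^{-1} · (x̄ - mu_0):
  S^{-1} · (x̄ - mu_0) = (-0.1681, 0.8163),
  (x̄ - mu_0)^T · [...] = (-0.2)·(-0.1681) + (1.6)·(0.8163) = 1.3397.

Step 5 — scale by n: T² = 5 · 1.3397 = 6.6983.

T² ≈ 6.6983


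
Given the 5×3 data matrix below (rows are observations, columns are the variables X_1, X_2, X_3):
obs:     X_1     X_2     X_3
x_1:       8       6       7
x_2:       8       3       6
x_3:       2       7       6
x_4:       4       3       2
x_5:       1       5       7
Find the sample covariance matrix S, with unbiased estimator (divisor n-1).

Step 1 — column means:
  mean(X_1) = (8 + 8 + 2 + 4 + 1) / 5 = 23/5 = 4.6
  mean(X_2) = (6 + 3 + 7 + 3 + 5) / 5 = 24/5 = 4.8
  mean(X_3) = (7 + 6 + 6 + 2 + 7) / 5 = 28/5 = 5.6

Step 2 — sample covariance S[i,j] = (1/(n-1)) · Σ_k (x_{k,i} - mean_i) · (x_{k,j} - mean_j), with n-1 = 4.
  S[X_1,X_1] = ((3.4)·(3.4) + (3.4)·(3.4) + (-2.6)·(-2.6) + (-0.6)·(-0.6) + (-3.6)·(-3.6)) / 4 = 43.2/4 = 10.8
  S[X_1,X_2] = ((3.4)·(1.2) + (3.4)·(-1.8) + (-2.6)·(2.2) + (-0.6)·(-1.8) + (-3.6)·(0.2)) / 4 = -7.4/4 = -1.85
  S[X_1,X_3] = ((3.4)·(1.4) + (3.4)·(0.4) + (-2.6)·(0.4) + (-0.6)·(-3.6) + (-3.6)·(1.4)) / 4 = 2.2/4 = 0.55
  S[X_2,X_2] = ((1.2)·(1.2) + (-1.8)·(-1.8) + (2.2)·(2.2) + (-1.8)·(-1.8) + (0.2)·(0.2)) / 4 = 12.8/4 = 3.2
  S[X_2,X_3] = ((1.2)·(1.4) + (-1.8)·(0.4) + (2.2)·(0.4) + (-1.8)·(-3.6) + (0.2)·(1.4)) / 4 = 8.6/4 = 2.15
  S[X_3,X_3] = ((1.4)·(1.4) + (0.4)·(0.4) + (0.4)·(0.4) + (-3.6)·(-3.6) + (1.4)·(1.4)) / 4 = 17.2/4 = 4.3

S is symmetric (S[j,i] = S[i,j]). Assembling:

S = [[10.8, -1.85, 0.55],
 [-1.85, 3.2, 2.15],
 [0.55, 2.15, 4.3]]


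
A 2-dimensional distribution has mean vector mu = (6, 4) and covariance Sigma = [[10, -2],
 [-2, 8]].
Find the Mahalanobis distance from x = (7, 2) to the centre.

Step 1 — centre the observation: (x - mu) = (1, -2).

Step 2 — invert Sigma. det(Sigma) = 10·8 - (-2)² = 76.
  Sigma^{-1} = (1/det) · [[d, -b], [-b, a]] = [[0.1053, 0.0263],
 [0.0263, 0.1316]].

Step 3 — form the quadratic (x - mu)^T · Sigma^{-1} · (x - mu):
  Sigma^{-1} · (x - mu) = (0.0526, -0.2368).
  (x - mu)^T · [Sigma^{-1} · (x - mu)] = (1)·(0.0526) + (-2)·(-0.2368) = 0.5263.

Step 4 — take square root: d = √(0.5263) ≈ 0.7255.

d(x, mu) = √(0.5263) ≈ 0.7255


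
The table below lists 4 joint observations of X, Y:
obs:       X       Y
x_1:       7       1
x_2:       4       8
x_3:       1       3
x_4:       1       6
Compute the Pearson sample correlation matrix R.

Step 1 — column means:
  mean(X) = (7 + 4 + 1 + 1) / 4 = 13/4 = 3.25
  mean(Y) = (1 + 8 + 3 + 6) / 4 = 18/4 = 4.5

Step 2 — sample variances and covariances s[i,j] = (1/(n-1)) · Σ_k (x_{k,i} - mean_i) · (x_{k,j} - mean_j), with n-1 = 3:
  s[X,X] = ((3.75)·(3.75) + (0.75)·(0.75) + (-2.25)·(-2.25) + (-2.25)·(-2.25)) / 3 = 24.75/3 = 8.25
  s[X,Y] = ((3.75)·(-3.5) + (0.75)·(3.5) + (-2.25)·(-1.5) + (-2.25)·(1.5)) / 3 = -10.5/3 = -3.5
  s[Y,Y] = ((-3.5)·(-3.5) + (3.5)·(3.5) + (-1.5)·(-1.5) + (1.5)·(1.5)) / 3 = 29/3 = 9.6667
  Sample standard deviations s_i = √(s[i,i]):
  s(X) = √(8.25) = 2.8723
  s(Y) = √(9.6667) = 3.1091

Step 3 — r_{ij} = s_{ij} / (s_i · s_j):
  r[X,X] = 1 (diagonal).
  r[X,Y] = -3.5 / (2.8723 · 3.1091) = -3.5 / 8.9303 = -0.3919
  r[Y,Y] = 1 (diagonal).

R is symmetric with unit diagonal. Assembling:

R = [[1, -0.3919],
 [-0.3919, 1]]


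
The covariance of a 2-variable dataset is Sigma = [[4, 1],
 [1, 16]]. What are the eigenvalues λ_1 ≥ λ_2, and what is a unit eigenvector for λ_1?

Step 1 — characteristic polynomial of 2×2 Sigma:
  det(Sigma - λI) = λ² - trace · λ + det = 0.
  trace = 4 + 16 = 20, det = 4·16 - (1)² = 63.
Step 2 — discriminant:
  Δ = trace² - 4·det = 400 - 252 = 148.
Step 3 — eigenvalues:
  λ = (trace ± √Δ)/2 = (20 ± 12.1655)/2,
  λ_1 = 16.0828,  λ_2 = 3.9172.

Step 4 — unit eigenvector for λ_1: solve (Sigma - λ_1 I)v = 0. First row:
  (4 - 16.0828)·v_x + (1)·v_y = 0, i.e. (-12.0828)·v_x + (1)·v_y = 0,
  so v ∝ (b, λ_1 - a) = (1, 12.0828) = u.
  ||u|| = √((1)² + (12.0828)²) = √(146.9932) ≈ 12.1241,
  v_1 = u/||u|| ≈ (0.0825, 0.9966) (||v_1|| = 1).

λ_1 = 16.0828,  λ_2 = 3.9172;  v_1 ≈ (0.0825, 0.9966)


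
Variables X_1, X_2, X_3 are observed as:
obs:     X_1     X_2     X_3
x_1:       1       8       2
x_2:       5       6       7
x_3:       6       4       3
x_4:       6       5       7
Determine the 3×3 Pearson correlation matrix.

Step 1 — column means:
  mean(X_1) = (1 + 5 + 6 + 6) / 4 = 18/4 = 4.5
  mean(X_2) = (8 + 6 + 4 + 5) / 4 = 23/4 = 5.75
  mean(X_3) = (2 + 7 + 3 + 7) / 4 = 19/4 = 4.75

Step 2 — sample variances and covariances s[i,j] = (1/(n-1)) · Σ_k (x_{k,i} - mean_i) · (x_{k,j} - mean_j), with n-1 = 3:
  s[X_1,X_1] = ((-3.5)·(-3.5) + (0.5)·(0.5) + (1.5)·(1.5) + (1.5)·(1.5)) / 3 = 17/3 = 5.6667
  s[X_1,X_2] = ((-3.5)·(2.25) + (0.5)·(0.25) + (1.5)·(-1.75) + (1.5)·(-0.75)) / 3 = -11.5/3 = -3.8333
  s[X_1,X_3] = ((-3.5)·(-2.75) + (0.5)·(2.25) + (1.5)·(-1.75) + (1.5)·(2.25)) / 3 = 11.5/3 = 3.8333
  s[X_2,X_2] = ((2.25)·(2.25) + (0.25)·(0.25) + (-1.75)·(-1.75) + (-0.75)·(-0.75)) / 3 = 8.75/3 = 2.9167
  s[X_2,X_3] = ((2.25)·(-2.75) + (0.25)·(2.25) + (-1.75)·(-1.75) + (-0.75)·(2.25)) / 3 = -4.25/3 = -1.4167
  s[X_3,X_3] = ((-2.75)·(-2.75) + (2.25)·(2.25) + (-1.75)·(-1.75) + (2.25)·(2.25)) / 3 = 20.75/3 = 6.9167
  Sample standard deviations s_i = √(s[i,i]):
  s(X_1) = √(5.6667) = 2.3805
  s(X_2) = √(2.9167) = 1.7078
  s(X_3) = √(6.9167) = 2.63

Step 3 — r_{ij} = s_{ij} / (s_i · s_j):
  r[X_1,X_1] = 1 (diagonal).
  r[X_1,X_2] = -3.8333 / (2.3805 · 1.7078) = -3.8333 / 4.0654 = -0.9429
  r[X_1,X_3] = 3.8333 / (2.3805 · 2.63) = 3.8333 / 6.2605 = 0.6123
  r[X_2,X_2] = 1 (diagonal).
  r[X_2,X_3] = -1.4167 / (1.7078 · 2.63) = -1.4167 / 4.4915 = -0.3154
  r[X_3,X_3] = 1 (diagonal).

R is symmetric with unit diagonal. Assembling:

R = [[1, -0.9429, 0.6123],
 [-0.9429, 1, -0.3154],
 [0.6123, -0.3154, 1]]


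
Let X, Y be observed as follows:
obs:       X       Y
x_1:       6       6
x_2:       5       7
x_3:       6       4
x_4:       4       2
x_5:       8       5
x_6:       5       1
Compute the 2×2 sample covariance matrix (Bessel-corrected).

Step 1 — column means:
  mean(X) = (6 + 5 + 6 + 4 + 8 + 5) / 6 = 34/6 = 5.6667
  mean(Y) = (6 + 7 + 4 + 2 + 5 + 1) / 6 = 25/6 = 4.1667

Step 2 — sample covariance S[i,j] = (1/(n-1)) · Σ_k (x_{k,i} - mean_i) · (x_{k,j} - mean_j), with n-1 = 5.
  S[X,X] = ((0.3333)·(0.3333) + (-0.6667)·(-0.6667) + (0.3333)·(0.3333) + (-1.6667)·(-1.6667) + (2.3333)·(2.3333) + (-0.6667)·(-0.6667)) / 5 = 9.3333/5 = 1.8667
  S[X,Y] = ((0.3333)·(1.8333) + (-0.6667)·(2.8333) + (0.3333)·(-0.1667) + (-1.6667)·(-2.1667) + (2.3333)·(0.8333) + (-0.6667)·(-3.1667)) / 5 = 6.3333/5 = 1.2667
  S[Y,Y] = ((1.8333)·(1.8333) + (2.8333)·(2.8333) + (-0.1667)·(-0.1667) + (-2.1667)·(-2.1667) + (0.8333)·(0.8333) + (-3.1667)·(-3.1667)) / 5 = 26.8333/5 = 5.3667

S is symmetric (S[j,i] = S[i,j]). Assembling:

S = [[1.8667, 1.2667],
 [1.2667, 5.3667]]


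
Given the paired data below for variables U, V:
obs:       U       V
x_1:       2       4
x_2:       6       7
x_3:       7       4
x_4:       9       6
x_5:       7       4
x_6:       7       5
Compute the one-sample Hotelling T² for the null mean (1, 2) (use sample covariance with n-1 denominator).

Step 1 — sample mean vector:
  mean(U) = (2 + 6 + 7 + 9 + 7 + 7) / 6 = 38/6 = 6.3333
  mean(V) = (4 + 7 + 4 + 6 + 4 + 5) / 6 = 30/6 = 5
  x̄ = (6.3333, 5),  deviation x̄ - mu_0 = (6.3333, 5) - (1, 2) = (5.3333, 3).

Step 2 — sample covariance matrix, S[i,j] = (1/(n-1)) · Σ_k (x_{k,i} - mean_i) · (x_{k,j} - mean_j), divisor n-1 = 5:
  S[U,U] = ((-4.3333)·(-4.3333) + (-0.3333)·(-0.3333) + (0.6667)·(0.6667) + (2.6667)·(2.6667) + (0.6667)·(0.6667) + (0.6667)·(0.6667)) / 5 = 27.3333/5 = 5.4667
  S[U,V] = ((-4.3333)·(-1) + (-0.3333)·(2) + (0.6667)·(-1) + (2.6667)·(1) + (0.6667)·(-1) + (0.6667)·(0)) / 5 = 5/5 = 1
  S[V,V] = ((-1)·(-1) + (2)·(2) + (-1)·(-1) + (1)·(1) + (-1)·(-1) + (0)·(0)) / 5 = 8/5 = 1.6
  S = [[5.4667, 1],
 [1, 1.6]].

Step 3 — invert S. det(S) = 5.4667·1.6 - (1)² = 7.7467.
  S^{-1} = (1/det) · [[d, -b], [-b, a]] = [[0.2065, -0.1291],
 [-0.1291, 0.7057]].

Step 4 — quadratic form (x̄ - mu_0)^T · S^{-1} · (x̄ - mu_0):
  S^{-1} · (x̄ - mu_0) = (0.7143, 1.4286),
  (x̄ - mu_0)^T · [...] = (5.3333)·(0.7143) + (3)·(1.4286) = 8.0952.

Step 5 — scale by n: T² = 6 · 8.0952 = 48.5714.

T² ≈ 48.5714


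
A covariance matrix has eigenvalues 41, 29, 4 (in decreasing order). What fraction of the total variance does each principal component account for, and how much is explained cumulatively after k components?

Step 1 — total variance = trace(Sigma) = Σ λ_i = 41 + 29 + 4 = 74.

Step 2 — fraction explained by component i = λ_i / Σ λ:
  PC1: 41/74 = 0.5541
  PC2: 29/74 = 0.3919
  PC3: 4/74 = 0.0541

Step 3 — cumulative fraction after k components = (λ_1 + ... + λ_k) / Σ λ:
  k = 1: 41/74 = 0.5541
  k = 2: (41 + 29)/74 = 70/74 = 0.9459
  k = 3: (41 + 29 + 4)/74 = 74/74 = 1

Summary (fraction, with percent):

explained: PC1 0.5541 (55.41%), PC2 0.3919 (39.19%), PC3 0.0541 (5.41%);  cumulative: 0.5541, 0.9459, 1


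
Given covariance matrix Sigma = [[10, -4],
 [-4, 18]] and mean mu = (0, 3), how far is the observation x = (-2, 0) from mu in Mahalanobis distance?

Step 1 — centre the observation: (x - mu) = (-2, -3).

Step 2 — invert Sigma. det(Sigma) = 10·18 - (-4)² = 164.
  Sigma^{-1} = (1/det) · [[d, -b], [-b, a]] = [[0.1098, 0.0244],
 [0.0244, 0.061]].

Step 3 — form the quadratic (x - mu)^T · Sigma^{-1} · (x - mu):
  Sigma^{-1} · (x - mu) = (-0.2927, -0.2317).
  (x - mu)^T · [Sigma^{-1} · (x - mu)] = (-2)·(-0.2927) + (-3)·(-0.2317) = 1.2805.

Step 4 — take square root: d = √(1.2805) ≈ 1.1316.

d(x, mu) = √(1.2805) ≈ 1.1316


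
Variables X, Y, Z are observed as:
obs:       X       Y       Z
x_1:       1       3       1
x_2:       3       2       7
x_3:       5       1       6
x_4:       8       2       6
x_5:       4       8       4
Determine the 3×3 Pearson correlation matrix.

Step 1 — column means:
  mean(X) = (1 + 3 + 5 + 8 + 4) / 5 = 21/5 = 4.2
  mean(Y) = (3 + 2 + 1 + 2 + 8) / 5 = 16/5 = 3.2
  mean(Z) = (1 + 7 + 6 + 6 + 4) / 5 = 24/5 = 4.8

Step 2 — sample variances and covariances s[i,j] = (1/(n-1)) · Σ_k (x_{k,i} - mean_i) · (x_{k,j} - mean_j), with n-1 = 4:
  s[X,X] = ((-3.2)·(-3.2) + (-1.2)·(-1.2) + (0.8)·(0.8) + (3.8)·(3.8) + (-0.2)·(-0.2)) / 4 = 26.8/4 = 6.7
  s[X,Y] = ((-3.2)·(-0.2) + (-1.2)·(-1.2) + (0.8)·(-2.2) + (3.8)·(-1.2) + (-0.2)·(4.8)) / 4 = -5.2/4 = -1.3
  s[X,Z] = ((-3.2)·(-3.8) + (-1.2)·(2.2) + (0.8)·(1.2) + (3.8)·(1.2) + (-0.2)·(-0.8)) / 4 = 15.2/4 = 3.8
  s[Y,Y] = ((-0.2)·(-0.2) + (-1.2)·(-1.2) + (-2.2)·(-2.2) + (-1.2)·(-1.2) + (4.8)·(4.8)) / 4 = 30.8/4 = 7.7
  s[Y,Z] = ((-0.2)·(-3.8) + (-1.2)·(2.2) + (-2.2)·(1.2) + (-1.2)·(1.2) + (4.8)·(-0.8)) / 4 = -9.8/4 = -2.45
  s[Z,Z] = ((-3.8)·(-3.8) + (2.2)·(2.2) + (1.2)·(1.2) + (1.2)·(1.2) + (-0.8)·(-0.8)) / 4 = 22.8/4 = 5.7
  Sample standard deviations s_i = √(s[i,i]):
  s(X) = √(6.7) = 2.5884
  s(Y) = √(7.7) = 2.7749
  s(Z) = √(5.7) = 2.3875

Step 3 — r_{ij} = s_{ij} / (s_i · s_j):
  r[X,X] = 1 (diagonal).
  r[X,Y] = -1.3 / (2.5884 · 2.7749) = -1.3 / 7.1826 = -0.181
  r[X,Z] = 3.8 / (2.5884 · 2.3875) = 3.8 / 6.1798 = 0.6149
  r[Y,Y] = 1 (diagonal).
  r[Y,Z] = -2.45 / (2.7749 · 2.3875) = -2.45 / 6.625 = -0.3698
  r[Z,Z] = 1 (diagonal).

R is symmetric with unit diagonal. Assembling:

R = [[1, -0.181, 0.6149],
 [-0.181, 1, -0.3698],
 [0.6149, -0.3698, 1]]


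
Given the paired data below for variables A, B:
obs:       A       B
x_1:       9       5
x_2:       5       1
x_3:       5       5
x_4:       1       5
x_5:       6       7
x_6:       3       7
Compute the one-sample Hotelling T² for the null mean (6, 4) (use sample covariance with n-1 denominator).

Step 1 — sample mean vector:
  mean(A) = (9 + 5 + 5 + 1 + 6 + 3) / 6 = 29/6 = 4.8333
  mean(B) = (5 + 1 + 5 + 5 + 7 + 7) / 6 = 30/6 = 5
  x̄ = (4.8333, 5),  deviation x̄ - mu_0 = (4.8333, 5) - (6, 4) = (-1.1667, 1).

Step 2 — sample covariance matrix, S[i,j] = (1/(n-1)) · Σ_k (x_{k,i} - mean_i) · (x_{k,j} - mean_j), divisor n-1 = 5:
  S[A,A] = ((4.1667)·(4.1667) + (0.1667)·(0.1667) + (0.1667)·(0.1667) + (-3.8333)·(-3.8333) + (1.1667)·(1.1667) + (-1.8333)·(-1.8333)) / 5 = 36.8333/5 = 7.3667
  S[A,B] = ((4.1667)·(0) + (0.1667)·(-4) + (0.1667)·(0) + (-3.8333)·(0) + (1.1667)·(2) + (-1.8333)·(2)) / 5 = -2/5 = -0.4
  S[B,B] = ((0)·(0) + (-4)·(-4) + (0)·(0) + (0)·(0) + (2)·(2) + (2)·(2)) / 5 = 24/5 = 4.8
  S = [[7.3667, -0.4],
 [-0.4, 4.8]].

Step 3 — invert S. det(S) = 7.3667·4.8 - (-0.4)² = 35.2.
  S^{-1} = (1/det) · [[d, -b], [-b, a]] = [[0.1364, 0.0114],
 [0.0114, 0.2093]].

Step 4 — quadratic form (x̄ - mu_0)^T · S^{-1} · (x̄ - mu_0):
  S^{-1} · (x̄ - mu_0) = (-0.1477, 0.196),
  (x̄ - mu_0)^T · [...] = (-1.1667)·(-0.1477) + (1)·(0.196) = 0.3684.

Step 5 — scale by n: T² = 6 · 0.3684 = 2.2102.

T² ≈ 2.2102


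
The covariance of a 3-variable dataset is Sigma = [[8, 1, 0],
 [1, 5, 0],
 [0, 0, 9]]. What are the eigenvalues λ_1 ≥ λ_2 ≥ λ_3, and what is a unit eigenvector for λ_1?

Step 1 — characteristic polynomial p(λ) = det(λI - Sigma) = λ³ - tr·λ² + c_1·λ - det, where tr = trace, c_1 = sum of the principal 2×2 minors, det = det(Sigma):
  tr = 8 + 5 + 9 = 22,
  c_1 = (8·5 - (1)²) + (8·9 - (0)²) + (5·9 - (0)²) = 39 + 72 + 45 = 156,
  det = 8·(5·9 - (0)²) - (1)·((1)·9 - (0)·(0)) + (0)·((1)·(0) - 5·(0)) = 8·(45) - (1)·(9) + (0)·(0) = 351.
  So p(λ) = λ³ - 22λ² + 156λ - 351.
Step 2 — look for an integer root (rational root theorem: any rational root is an integer divisor of 351). Testing λ = 9:
  p(9) = 729 - 1782 + 1404 - 351 = 0  ✓
  Dividing out (λ - 9): p(λ) = (λ - 9)(λ² - 13λ + 39).
Step 3 — remaining eigenvalues from the quadratic λ² - 13λ + 39 = 0:
  Δ = 13² - 4·39 = 169 - 156 = 13,  λ = (13 ± √13)/2 = (13 ± 3.6056)/2 ≈ 8.3028 or 4.6972.
  Sorted: λ_1 = 9,  λ_2 = 8.3028,  λ_3 = 4.6972  (check: sum = 22 = tr ✓).

Step 4 — unit eigenvector for λ_1 = 9: v spans the null space of (Sigma - λ_1 I), whose rows are
  r_1 = (-1, 1, 0),  r_2 = (1, -4, 0),  r_3 = (0, 0, 0).
  v is orthogonal to every row, so take v ∝ r_1 × r_2 = ((1)·(0) - (0)·(-4), (0)·(1) - (-1)·(0), (-1)·(-4) - (1)·(1)) = (0, 0, 3).
  Rescale (divide by 3): u = (0, 0, 1).
  ||u|| = √((0)² + (0)² + (1)²) = √(1) = 1,  v_1 = u/||u|| ≈ (0, 0, 1) (||v_1|| = 1).

λ_1 = 9,  λ_2 = 8.3028,  λ_3 = 4.6972;  v_1 ≈ (0, 0, 1)
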